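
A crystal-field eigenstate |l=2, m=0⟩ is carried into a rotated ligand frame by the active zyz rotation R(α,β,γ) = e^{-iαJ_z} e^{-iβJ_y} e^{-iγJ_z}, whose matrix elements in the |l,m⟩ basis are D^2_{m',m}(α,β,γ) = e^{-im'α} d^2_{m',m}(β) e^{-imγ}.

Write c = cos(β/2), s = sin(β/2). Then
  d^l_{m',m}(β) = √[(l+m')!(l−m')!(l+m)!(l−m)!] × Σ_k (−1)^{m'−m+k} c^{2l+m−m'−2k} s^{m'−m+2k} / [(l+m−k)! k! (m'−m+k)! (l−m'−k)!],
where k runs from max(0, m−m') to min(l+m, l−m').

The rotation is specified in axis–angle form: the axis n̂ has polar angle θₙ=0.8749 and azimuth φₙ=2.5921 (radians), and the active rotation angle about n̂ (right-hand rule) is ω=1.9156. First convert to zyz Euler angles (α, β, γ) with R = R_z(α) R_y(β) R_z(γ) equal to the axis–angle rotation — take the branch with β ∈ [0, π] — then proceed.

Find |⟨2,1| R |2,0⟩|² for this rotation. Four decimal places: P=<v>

P=0.0643

Axis–angle → zyz. n̂ = (sinθₙcosφₙ, sinθₙsinφₙ, cosθₙ) = (-0.654498, +0.400820, +0.641074), ω = 1.9156.
R = I cosω + sinω [n̂]ₓ + (1−cosω) n̂n̂ᵀ gives
  R = [+0.235150, -0.954350, -0.184177; +0.252333, -0.123052, +0.959785; -0.938633, -0.272167, +0.211878]
β = atan2(√(R₁₃²+R₂₃²), R₃₃) = 1.357300; α = atan2(R₂₃, R₁₃) mod 2π = 1.760386; γ = atan2(R₃₂, −R₃₁) mod 2π = 6.000964
D^2_{1,0}(1.7604,1.3573,6.0010) = e^{-i·1·1.7604}·d^2_{1,0}(1.3573)·e^{-i·0·6.0010}. Compute d first:
c=cos(1.357300/2)=0.778421, s=sin(1.357300/2)=0.627743; N=√[6·1·2·2]=4.898979
k∈{0,1} keeps every argument non-negative
  k=0: (−1)^1·4.8990/(2)·0.7784^3·0.6277^1 = -0.725272
  k=1: (−1)^2·4.8990/(2)·0.7784^1·0.6277^3 = +0.471667
d^2_{1,0}(1.3573) = -0.725272 +0.471667 = -0.253605
|D^2_{1,0}|² = |d^2_{1,0}(β)|² = (-0.253605)² = 0.064315 (the z-rotation phases have unit modulus)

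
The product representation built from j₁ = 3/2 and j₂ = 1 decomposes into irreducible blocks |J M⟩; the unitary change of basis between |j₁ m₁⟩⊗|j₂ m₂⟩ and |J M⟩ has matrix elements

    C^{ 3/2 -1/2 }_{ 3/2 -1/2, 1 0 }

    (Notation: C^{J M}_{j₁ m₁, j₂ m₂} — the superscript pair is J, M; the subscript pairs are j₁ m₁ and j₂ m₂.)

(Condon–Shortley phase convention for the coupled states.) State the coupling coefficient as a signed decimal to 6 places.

-0.258199  (= −√(1/15))

√[4·1!2!1!/5! · 1!2!1!1!1!2!] = √(4/15)
  +(−1)^0/∏(0,1,2,1,0,0)! = 1/2  (running 1/2)
  +(−1)^1/∏(1,0,1,0,1,1)! = -1  (running -1/2)
⟨..|..⟩ = √(4/15)·(-1/2) = -0.258199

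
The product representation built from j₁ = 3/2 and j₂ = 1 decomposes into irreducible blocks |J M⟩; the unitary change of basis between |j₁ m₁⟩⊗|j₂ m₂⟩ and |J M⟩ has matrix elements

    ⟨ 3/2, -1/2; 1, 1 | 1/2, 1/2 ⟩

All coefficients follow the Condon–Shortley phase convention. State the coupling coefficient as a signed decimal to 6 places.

triangle: 2!×1!×0!/4! = 2/24
(j±m)!: 1!×2!×2!×0!×1!×0! = 4
prefactor² = (2J+1)×Δ×N² = 2/3
  k=2: +1/(2!×0!×0!×0!×1!×0!) = 1/2
Σ = 1/2  ⇒  CG² = 2/3×(1/2)² = 1/6
CG = +√(1/6) = +0.408248

+0.408248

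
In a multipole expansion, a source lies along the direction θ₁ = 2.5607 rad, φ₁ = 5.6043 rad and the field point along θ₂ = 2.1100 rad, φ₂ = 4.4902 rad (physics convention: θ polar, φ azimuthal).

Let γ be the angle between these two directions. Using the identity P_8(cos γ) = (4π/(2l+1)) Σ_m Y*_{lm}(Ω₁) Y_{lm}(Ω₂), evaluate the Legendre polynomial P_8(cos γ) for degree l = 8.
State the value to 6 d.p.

Summing Y*_{l m}(θ₁,φ₁)·Y_{l m}(θ₂,φ₂) over m ∈ [−8, 8]; prefactor 4π/(2·8+1) = 0.739198:
  [-8]  conj(Y_{8,-8})(Ω₁) = 0.00279 + 0.00319j ; Y_{8,-8}(Ω₂) = -0.03110 + 0.14832j ; Δ = -0.00056 + 0.00031j
  [-7]  conj(Y_{8,-7})(Ω₁) = -0.00103 - 0.02581j ; Y_{8,-7}(Ω₂) = -0.36267 + 0.00561j ; Δ = 0.00052 + 0.00936j
  [-6]  conj(Y_{8,-6})(Ω₁) = -0.05815 + 0.07825j ; Y_{8,-6}(Ω₂) = -0.10454 - 0.43157j ; Δ = 0.03985 + 0.01691j
  [-5]  conj(Y_{8,-5})(Ω₁) = 0.24510 - 0.06333j ; Y_{8,-5}(Ω₂) = 0.16617 - 0.08230j ; Δ = 0.03552 - 0.03069j
  [-4]  conj(Y_{8,-4})(Ω₁) = -0.40720 - 0.18481j ; Y_{8,-4}(Ω₂) = -0.15458 - 0.19036j ; Δ = 0.02776 + 0.10608j
  [-3]  conj(Y_{8,-3})(Ω₁) = 0.21016 + 0.41801j ; Y_{8,-3}(Ω₂) = 0.20043 - 0.25478j ; Δ = 0.14862 + 0.03024j
  [-2]  conj(Y_{8,-2})(Ω₁) = 0.02115 - 0.09777j ; Y_{8,-2}(Ω₂) = -0.08176 - 0.03893j ; Δ = -0.00553 + 0.00717j
  [-1]  conj(Y_{8,-1})(Ω₁) = 0.29688 - 0.23953j ; Y_{8,-1}(Ω₂) = 0.07507 - 0.33229j ; Δ = -0.05731 - 0.11663j
  [+0]  conj(Y_{8,0})(Ω₁) = -0.23559 + 0.00000j ; Y_{8,0}(Ω₂) = -0.04124 + 0.00000j ; Δ = 0.00972 + 0.00000j
  [+1]  conj(Y_{8,1})(Ω₁) = -0.29688 - 0.23953j ; Y_{8,1}(Ω₂) = -0.07507 - 0.33229j ; Δ = -0.05731 + 0.11663j
  [+2]  conj(Y_{8,2})(Ω₁) = 0.02115 + 0.09777j ; Y_{8,2}(Ω₂) = -0.08176 + 0.03893j ; Δ = -0.00553 - 0.00717j
  [+3]  conj(Y_{8,3})(Ω₁) = -0.21016 + 0.41801j ; Y_{8,3}(Ω₂) = -0.20043 - 0.25478j ; Δ = 0.14862 - 0.03024j
  [+4]  conj(Y_{8,4})(Ω₁) = -0.40720 + 0.18481j ; Y_{8,4}(Ω₂) = -0.15458 + 0.19036j ; Δ = 0.02776 - 0.10608j
  [+5]  conj(Y_{8,5})(Ω₁) = -0.24510 - 0.06333j ; Y_{8,5}(Ω₂) = -0.16617 - 0.08230j ; Δ = 0.03552 + 0.03069j
  [+6]  conj(Y_{8,6})(Ω₁) = -0.05815 - 0.07825j ; Y_{8,6}(Ω₂) = -0.10454 + 0.43157j ; Δ = 0.03985 - 0.01691j
  [+7]  conj(Y_{8,7})(Ω₁) = 0.00103 - 0.02581j ; Y_{8,7}(Ω₂) = 0.36267 + 0.00561j ; Δ = 0.00052 - 0.00936j
  [+8]  conj(Y_{8,8})(Ω₁) = 0.00279 - 0.00319j ; Y_{8,8}(Ω₂) = -0.03110 - 0.14832j ; Δ = -0.00056 - 0.00031j
Accumulated sum 0.38745 - 0.00000j; after 4π/(2l+1) scaling, 0.28640 - 0.00000j ⇒ P_8 = 0.286405

0.286405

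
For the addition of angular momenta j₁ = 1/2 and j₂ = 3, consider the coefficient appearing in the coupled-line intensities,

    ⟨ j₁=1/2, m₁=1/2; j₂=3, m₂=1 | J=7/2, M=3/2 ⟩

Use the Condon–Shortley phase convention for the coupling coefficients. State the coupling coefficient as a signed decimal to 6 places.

√[8·0!1!6!/8! · 1!0!4!2!5!2!] = √(11520/7)
  +(−1)^0/∏(0,0,0,4,1,2)! = 1/48  (running 1/48)
⟨..|..⟩ = √(11520/7)·(1/48) = +0.845154

+√(5/7) ≈ +0.845154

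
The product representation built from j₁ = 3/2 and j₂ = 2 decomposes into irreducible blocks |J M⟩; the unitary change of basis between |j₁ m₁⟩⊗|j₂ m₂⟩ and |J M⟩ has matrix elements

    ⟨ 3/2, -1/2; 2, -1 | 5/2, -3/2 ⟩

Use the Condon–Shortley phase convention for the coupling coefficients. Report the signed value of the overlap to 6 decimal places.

j₁+j₂−J=1  J+j₁−j₂=2  J−j₁+j₂=3  j₁+j₂+J+1=7
(j₁±m₁, j₂±m₂, J±M) = (1,2,1,3,1,4)
P² = 144/35
sum k=0..1:
  [0] +1/4 = 1/4
  [1] −1/6 = -1/6
S = 1/12
C² = P²·S² = 1/35 ; C = +0.169031

+0.169031  (= +√(1/35))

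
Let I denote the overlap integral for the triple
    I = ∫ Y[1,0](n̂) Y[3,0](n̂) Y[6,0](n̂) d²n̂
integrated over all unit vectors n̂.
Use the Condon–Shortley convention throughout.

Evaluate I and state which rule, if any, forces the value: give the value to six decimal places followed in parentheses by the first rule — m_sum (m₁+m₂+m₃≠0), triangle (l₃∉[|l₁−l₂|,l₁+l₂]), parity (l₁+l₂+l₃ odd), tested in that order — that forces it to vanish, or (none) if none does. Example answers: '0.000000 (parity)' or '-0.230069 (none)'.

0.000000 (triangle)

|1−3|≤6≤1+3 violated ⇒ I = 0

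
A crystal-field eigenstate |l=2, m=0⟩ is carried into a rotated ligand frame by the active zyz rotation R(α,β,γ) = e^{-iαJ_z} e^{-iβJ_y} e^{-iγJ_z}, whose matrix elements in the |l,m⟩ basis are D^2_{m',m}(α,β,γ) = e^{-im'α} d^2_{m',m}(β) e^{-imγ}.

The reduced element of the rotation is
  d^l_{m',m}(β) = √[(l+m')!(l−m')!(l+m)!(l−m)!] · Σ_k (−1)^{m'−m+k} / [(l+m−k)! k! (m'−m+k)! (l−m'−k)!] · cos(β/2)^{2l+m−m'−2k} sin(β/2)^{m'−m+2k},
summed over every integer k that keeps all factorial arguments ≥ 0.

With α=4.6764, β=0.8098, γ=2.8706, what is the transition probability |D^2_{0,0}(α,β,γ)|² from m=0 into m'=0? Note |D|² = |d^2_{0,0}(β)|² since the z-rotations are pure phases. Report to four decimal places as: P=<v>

P=0.0455

Split into d^2_{0,0}(β=0.8098) × two z-phases.
c=cos(0.809800/2)=0.919142, s=sin(0.809800/2)=0.393927; N=√[2·2·2·2]=4.000000
The bounds max(0,m−m')=0 and min(l+m,l−m')=2 give 3 terms
  k=0: (−1)^0·4.0000/(4)·0.9191^4·0.3939^0 = +0.713724
  k=1: (−1)^1·4.0000/(1)·0.9191^2·0.3939^2 = -0.524392
  k=2: (−1)^2·4.0000/(4)·0.9191^0·0.3939^4 = +0.024080
d^2_{0,0}(0.8098) = +0.713724 -0.524392 +0.024080 = +0.213412
|D^2_{0,0}|² = |d^2_{0,0}(β)|² = (+0.213412)² = 0.045545 (the z-rotation phases have unit modulus)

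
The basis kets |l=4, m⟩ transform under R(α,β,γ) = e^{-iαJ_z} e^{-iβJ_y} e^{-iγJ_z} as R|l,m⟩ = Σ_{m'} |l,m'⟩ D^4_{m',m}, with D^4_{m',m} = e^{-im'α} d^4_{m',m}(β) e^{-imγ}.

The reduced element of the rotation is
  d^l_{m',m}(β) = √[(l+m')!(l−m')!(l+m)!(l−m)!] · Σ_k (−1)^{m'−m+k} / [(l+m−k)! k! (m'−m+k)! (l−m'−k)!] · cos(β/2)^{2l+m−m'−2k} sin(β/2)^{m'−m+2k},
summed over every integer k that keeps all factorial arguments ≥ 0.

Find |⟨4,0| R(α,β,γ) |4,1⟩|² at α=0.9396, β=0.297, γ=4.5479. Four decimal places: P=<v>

Split into d^4_{0,1}(β=0.2970) × two z-phases.
c=cos(0.297000/2)=0.988994, s=sin(0.297000/2)=0.147955; N=√[24·24·120·6]=643.987578
k∈{1,2,3,4} keeps every argument non-negative
  k=1: (−1)^0·643.9876/(144)·0.9890^7·0.1480^1 = +0.612350
  k=2: (−1)^1·643.9876/(24)·0.9890^5·0.1480^3 = -0.082228
  k=3: (−1)^2·643.9876/(24)·0.9890^3·0.1480^5 = +0.001840
  k=4: (−1)^3·643.9876/(144)·0.9890^1·0.1480^7 = -0.000007
d^4_{0,1}(0.2970) = +0.612350 -0.082228 +0.001840 -0.000007 = +0.531955
|D^4_{0,1}|² = |d^4_{0,1}(β)|² = (+0.531955)² = 0.282977 (the z-rotation phases have unit modulus)

P=0.2830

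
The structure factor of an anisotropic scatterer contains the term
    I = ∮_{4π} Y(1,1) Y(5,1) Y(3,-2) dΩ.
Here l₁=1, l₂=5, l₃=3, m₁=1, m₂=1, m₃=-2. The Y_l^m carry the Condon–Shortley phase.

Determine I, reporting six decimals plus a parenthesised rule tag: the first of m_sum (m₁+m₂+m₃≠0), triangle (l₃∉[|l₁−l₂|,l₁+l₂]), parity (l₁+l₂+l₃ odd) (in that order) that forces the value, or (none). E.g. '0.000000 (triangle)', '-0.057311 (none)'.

0.000000 (triangle)

l₃=3 ∉ [4,6] — triangle fails ⇒ I = 0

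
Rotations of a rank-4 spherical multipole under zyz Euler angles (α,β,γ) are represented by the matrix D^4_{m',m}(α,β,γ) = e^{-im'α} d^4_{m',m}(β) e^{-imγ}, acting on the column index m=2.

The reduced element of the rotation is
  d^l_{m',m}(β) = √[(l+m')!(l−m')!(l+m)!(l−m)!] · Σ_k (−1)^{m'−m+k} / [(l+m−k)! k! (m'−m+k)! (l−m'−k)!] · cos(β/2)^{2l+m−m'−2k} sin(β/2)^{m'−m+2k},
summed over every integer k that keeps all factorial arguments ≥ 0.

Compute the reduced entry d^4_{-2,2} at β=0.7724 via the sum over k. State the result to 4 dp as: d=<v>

d^4_{-2,2}(β=0.7724) via the finite sum:
Half-angle: c=0.926347, s=0.376671. N=√(2·720·720·2)=1440.000000
The bounds max(0,m−m')=4 and min(l+m,l−m')=6 give 3 terms
  k=4: (−1)^0·1440.0000/(96)·0.9263^4·0.3767^4 = +0.222349
  k=5: (−1)^1·1440.0000/(120)·0.9263^2·0.3767^6 = -0.029410
  k=6: (−1)^2·1440.0000/(1440)·0.9263^0·0.3767^8 = +0.000405
d^4_{-2,2}(0.7724) = +0.222349 -0.029410 +0.000405 = +0.193344

d=0.1933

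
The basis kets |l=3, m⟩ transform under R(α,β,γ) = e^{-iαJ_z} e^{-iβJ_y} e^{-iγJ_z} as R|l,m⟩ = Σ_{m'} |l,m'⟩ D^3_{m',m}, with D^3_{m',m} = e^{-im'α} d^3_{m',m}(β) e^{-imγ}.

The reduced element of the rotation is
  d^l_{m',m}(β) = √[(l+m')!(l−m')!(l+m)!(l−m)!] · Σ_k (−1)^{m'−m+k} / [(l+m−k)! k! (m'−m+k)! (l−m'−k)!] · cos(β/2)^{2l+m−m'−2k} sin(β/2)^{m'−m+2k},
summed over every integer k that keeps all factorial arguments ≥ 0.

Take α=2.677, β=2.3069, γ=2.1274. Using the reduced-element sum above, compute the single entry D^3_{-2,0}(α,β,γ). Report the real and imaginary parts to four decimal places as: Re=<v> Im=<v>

Re=-0.3022 Im=0.4045

First d^3_{-2,0}(β=2.3069), then the phase factors e^{-i(-2)α} and e^{-i(0)γ}:
With c≡cos(β/2)=0.405336 and s≡sin(β/2)=0.914168, N=[1·120·6·6]^{1/2}=65.726707
The bounds max(0,m−m')=2 and min(l+m,l−m')=3 give 2 terms
  k=2: (−1)^0·65.7267/(12)·0.4053^4·0.9142^2 = +0.123559
  k=3: (−1)^1·65.7267/(12)·0.4053^2·0.9142^4 = -0.628485
d^3_{-2,0}(2.3069) = +0.123559 -0.628485 = -0.504926
D = (+0.598487-0.801133i)·(-0.504926)·(+1.000000+0.000000i) = -0.302192+0.404513i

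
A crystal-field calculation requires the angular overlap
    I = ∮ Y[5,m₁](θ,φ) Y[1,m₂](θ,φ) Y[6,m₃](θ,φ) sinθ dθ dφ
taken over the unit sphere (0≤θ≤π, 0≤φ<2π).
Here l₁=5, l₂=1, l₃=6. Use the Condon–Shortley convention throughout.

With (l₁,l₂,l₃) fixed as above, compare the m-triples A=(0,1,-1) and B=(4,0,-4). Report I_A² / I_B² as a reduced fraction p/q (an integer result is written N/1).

Same 5,1,6: normalisation and zero-m 3j drop out of the ratio.
A: Δ: 0! 10! 2! / 13! → 1/858; sum: t=0:+1/28800 = 1/28800; 3j²(5 1 6; 0 1 -1) = Δ·Π!·Σ² = 7/286  (sign -1)
B: Δ: 0! 10! 2! / 13! → 1/858; sum: t=0:+1/362880 = 1/362880; 3j²(5 1 6; 4 0 -4) = Δ·Π!·Σ² = 10/429  (sign +1)
I_A²/I_B² = (7/286)/(10/429) = 21/20

21/20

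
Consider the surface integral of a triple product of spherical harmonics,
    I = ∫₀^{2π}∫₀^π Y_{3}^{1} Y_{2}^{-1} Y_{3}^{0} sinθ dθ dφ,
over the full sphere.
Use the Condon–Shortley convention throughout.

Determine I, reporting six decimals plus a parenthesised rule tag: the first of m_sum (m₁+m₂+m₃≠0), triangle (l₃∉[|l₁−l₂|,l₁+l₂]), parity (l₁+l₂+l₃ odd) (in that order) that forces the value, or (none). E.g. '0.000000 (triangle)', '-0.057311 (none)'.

-0.059471 (none)

Checks pass: Σm=0; 8 even; l₃=3∈[1,5].
(2·3+1)(2·2+1)(2·3+1) = 245
Δ: 2! 4! 2! / 9! → 1/3780
sum: t=0:+1/24 t=1:−1/4 t=2:+1/24 = -1/6
3j²(3 2 3; 0 0 0) = Δ·Π!·Σ² = 4/105  (sign +1)
sum: t=0:+1/8 t=1:−1/12 = 1/24
3j²(3 2 3; 1 -1 0) = Δ·Π!·Σ² = 1/210  (sign -1)
combine: 4πI² = 245·4/105·1/210 = 2/45
take √, sign -1: I = -0.05947080
No selection rule forces the value: the integral is nonzero (none).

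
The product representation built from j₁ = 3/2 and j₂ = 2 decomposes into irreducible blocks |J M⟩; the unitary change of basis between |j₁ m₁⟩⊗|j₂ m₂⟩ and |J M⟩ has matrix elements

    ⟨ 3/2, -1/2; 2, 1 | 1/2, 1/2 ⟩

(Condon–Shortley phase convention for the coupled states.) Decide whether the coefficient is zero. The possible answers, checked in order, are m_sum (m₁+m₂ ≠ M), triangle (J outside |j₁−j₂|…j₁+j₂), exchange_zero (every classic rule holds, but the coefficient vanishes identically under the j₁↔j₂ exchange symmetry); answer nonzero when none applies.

nonzero

m-sum: m₁+m₂ = -1/2+1 = 1/2, M = 1/2  ✓
triangle: |j₁−j₂| = 1/2 ≤ J = 1/2 ≤ j₁+j₂ = 7/2  ✓
exchange: j₁≠j₂ or m₁≠m₂ — the exchange symmetry imposes no constraint here
value check: CG = +√(3/10) = +0.547723 ≠ 0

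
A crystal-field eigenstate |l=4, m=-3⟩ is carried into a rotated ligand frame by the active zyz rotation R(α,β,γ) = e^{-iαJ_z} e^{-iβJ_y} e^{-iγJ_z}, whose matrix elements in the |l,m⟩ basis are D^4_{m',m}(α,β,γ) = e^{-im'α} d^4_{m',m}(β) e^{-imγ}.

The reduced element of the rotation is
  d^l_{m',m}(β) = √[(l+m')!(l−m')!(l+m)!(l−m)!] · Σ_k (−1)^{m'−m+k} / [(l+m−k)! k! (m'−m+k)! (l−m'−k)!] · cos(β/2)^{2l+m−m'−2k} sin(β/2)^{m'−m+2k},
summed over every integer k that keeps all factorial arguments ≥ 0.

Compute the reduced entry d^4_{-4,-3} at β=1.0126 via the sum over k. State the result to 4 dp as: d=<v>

d^4_{-4,-3}(β=1.0126) via the finite sum:
With c≡cos(β/2)=0.874545 and s≡sin(β/2)=0.484945, N=[1·40320·1·5040]^{1/2}=14255.272709
The bounds max(0,m−m')=1 and min(l+m,l−m')=1 give 1 term
  k=1: (−1)^0·14255.2727/(5040)·0.8745^7·0.4849^1 = +0.536675
d^4_{-4,-3}(1.0126) = +0.536675

d=0.5367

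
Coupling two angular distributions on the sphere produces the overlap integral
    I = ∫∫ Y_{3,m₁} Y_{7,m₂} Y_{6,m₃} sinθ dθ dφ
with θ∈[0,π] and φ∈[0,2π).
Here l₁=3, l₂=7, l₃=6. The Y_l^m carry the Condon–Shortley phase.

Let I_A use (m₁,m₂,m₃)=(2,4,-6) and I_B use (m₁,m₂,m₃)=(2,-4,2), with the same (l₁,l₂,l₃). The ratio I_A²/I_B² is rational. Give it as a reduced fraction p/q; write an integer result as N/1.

Shared (l₁,l₂,l₃)=(3,7,6): N and (l;000)² cancel in I_A²/I_B².
A: Δ = 4!·2!·10!/17! = 1/2042040; Racah Σ t=1..1: t=1:−1/43545600 = -1/43545600; ⇒ 3j(3 7 6; 2 4 -6)² = 11/3094, sgn -1
B: Δ = 4!·2!·10!/17! = 1/2042040; Racah Σ t=0..1: t=0:+1/725760 t=1:−1/967680 = 1/2903040; ⇒ 3j(3 7 6; 2 -4 2)² = 5/3094, sgn +1
I_A²/I_B² = (11/3094)/(5/3094) = 11/5

11/5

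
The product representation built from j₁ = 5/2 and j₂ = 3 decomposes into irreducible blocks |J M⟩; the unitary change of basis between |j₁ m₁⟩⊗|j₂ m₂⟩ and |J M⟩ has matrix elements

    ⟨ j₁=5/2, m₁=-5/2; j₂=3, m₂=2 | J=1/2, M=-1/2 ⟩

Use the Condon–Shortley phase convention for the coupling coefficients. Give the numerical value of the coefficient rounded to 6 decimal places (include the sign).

−√(1/21) = -0.218218

j₁+j₂−J=5  J+j₁−j₂=0  J−j₁+j₂=1  j₁+j₂+J+1=7
(j₁±m₁, j₂±m₂, J±M) = (0,5,5,1,0,1)
P² = 4800/7
sum k=5..5:
  [5] −1/120 = -1/120
S = -1/120
C² = P²·S² = 1/21 ; C = -0.218218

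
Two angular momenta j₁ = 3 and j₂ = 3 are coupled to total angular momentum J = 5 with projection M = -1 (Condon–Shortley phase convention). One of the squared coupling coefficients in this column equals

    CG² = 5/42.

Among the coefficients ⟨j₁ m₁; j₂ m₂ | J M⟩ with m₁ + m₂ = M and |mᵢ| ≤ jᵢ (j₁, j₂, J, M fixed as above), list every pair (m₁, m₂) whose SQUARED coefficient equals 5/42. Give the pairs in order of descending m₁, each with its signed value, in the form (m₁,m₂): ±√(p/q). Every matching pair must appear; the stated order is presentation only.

Admissible pairs with m₁+m₂ = M = -1: (-3,2), (-2,1), (-1,0), (0,-1), (1,-2), (2,-3)
  (m₁,m₂)=(2,-3): CG² = 5/84, CG = +√(5/84)
  (m₁,m₂)=(1,-2): CG² = 9/28, CG = +√(9/28)
  (m₁,m₂)=(0,-1): CG² = 5/42, CG = +√(5/42)   ← matches the target
  (m₁,m₂)=(-1,0): CG² = 5/42, CG = −√(5/42)   ← matches the target
  (m₁,m₂)=(-2,1): CG² = 9/28, CG = −√(9/28)
  (m₁,m₂)=(-3,2): CG² = 5/84, CG = −√(5/84)
Pairs with CG² = 5/42: (0,-1): +√(5/42); (-1,0): −√(5/42)

(0,-1): +√(5/42); (-1,0): −√(5/42)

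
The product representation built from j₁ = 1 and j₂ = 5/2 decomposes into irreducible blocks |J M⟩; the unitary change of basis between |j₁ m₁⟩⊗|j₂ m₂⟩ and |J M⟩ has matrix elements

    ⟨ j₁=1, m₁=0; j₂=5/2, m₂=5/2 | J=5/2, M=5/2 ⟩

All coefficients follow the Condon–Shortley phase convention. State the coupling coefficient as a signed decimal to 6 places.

-0.845154  (= −√(5/7))

j₁+j₂−J=1  J+j₁−j₂=1  J−j₁+j₂=4  j₁+j₂+J+1=7
(j₁±m₁, j₂±m₂, J±M) = (1,1,5,0,5,0)
P² = 2880/7
sum k=1..1:
  [1] −1/24 = -1/24
S = -1/24
C² = P²·S² = 5/7 ; C = -0.845154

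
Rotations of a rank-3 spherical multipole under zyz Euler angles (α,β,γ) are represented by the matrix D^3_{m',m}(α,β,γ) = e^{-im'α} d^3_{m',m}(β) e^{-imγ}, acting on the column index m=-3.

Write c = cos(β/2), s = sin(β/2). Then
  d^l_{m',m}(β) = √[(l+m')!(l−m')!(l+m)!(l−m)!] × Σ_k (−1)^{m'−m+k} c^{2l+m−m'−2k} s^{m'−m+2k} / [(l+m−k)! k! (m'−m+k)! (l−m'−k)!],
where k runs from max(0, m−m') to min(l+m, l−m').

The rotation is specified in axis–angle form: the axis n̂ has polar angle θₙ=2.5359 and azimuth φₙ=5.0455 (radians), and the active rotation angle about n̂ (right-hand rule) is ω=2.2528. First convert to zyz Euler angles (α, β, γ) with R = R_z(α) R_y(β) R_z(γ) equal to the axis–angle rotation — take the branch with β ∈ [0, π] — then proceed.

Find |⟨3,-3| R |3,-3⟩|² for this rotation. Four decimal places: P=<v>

P=0.1587

Axis–angle → zyz. n̂ = (sinθₙcosφₙ, sinθₙsinφₙ, cosθₙ) = (+0.186163, -0.538035, -0.822108), ω = 2.2528.
R = I cosω + sinω [n̂]ₓ + (1−cosω) n̂n̂ᵀ gives
  R = [-0.573847, +0.474912, -0.667201; -0.801511, -0.158393, +0.576621; +0.168165, +0.865662, +0.471541]
β = atan2(√(R₁₃²+R₂₃²), R₃₃) = 1.079759; α = atan2(R₂₃, R₁₃) mod 2π = 2.428890; γ = atan2(R₃₂, −R₃₁) mod 2π = 1.762668
D^3_{-3,-3}(2.4289,1.0798,1.7627) = e^{-i·-3·2.4289}·d^3_{-3,-3}(1.0798)·e^{-i·-3·1.7627}. Compute d first:
With c≡cos(β/2)=0.857771 and s≡sin(β/2)=0.514033, N=[1·720·1·720]^{1/2}=720.000000
Admissible k: 0..0 (factorial args all ≥0)
  k=0: (−1)^0·720.0000/(720)·0.8578^6·0.5140^0 = +0.398315
d^3_{-3,-3}(1.0798) = +0.398315
|D^3_{-3,-3}|² = |d^3_{-3,-3}(β)|² = (+0.398315)² = 0.158655 (the z-rotation phases have unit modulus)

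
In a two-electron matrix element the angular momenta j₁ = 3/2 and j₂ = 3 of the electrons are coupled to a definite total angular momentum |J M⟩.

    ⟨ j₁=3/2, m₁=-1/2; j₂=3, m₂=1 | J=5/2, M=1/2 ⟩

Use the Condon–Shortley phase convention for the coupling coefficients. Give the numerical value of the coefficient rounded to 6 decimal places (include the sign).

−√(1/70) ≈ -0.119523

√[6·2!1!4!/8! · 1!2!4!2!3!2!] = √(288/35)
  +(−1)^1/∏(1,1,1,3,0,1)! = -1/6  (running -1/6)
  +(−1)^2/∏(2,0,0,2,1,2)! = 1/8  (running -1/24)
⟨..|..⟩ = √(288/35)·(-1/24) = -0.119523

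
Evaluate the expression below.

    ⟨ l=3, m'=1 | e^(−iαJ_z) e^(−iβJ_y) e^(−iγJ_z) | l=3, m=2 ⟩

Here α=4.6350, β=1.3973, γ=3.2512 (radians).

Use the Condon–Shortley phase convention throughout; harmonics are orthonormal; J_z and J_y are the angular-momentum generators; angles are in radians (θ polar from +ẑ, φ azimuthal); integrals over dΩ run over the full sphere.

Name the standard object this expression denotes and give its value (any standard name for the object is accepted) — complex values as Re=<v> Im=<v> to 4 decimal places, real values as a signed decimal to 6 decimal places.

This is a Wigner D-matrix element — the rotation-matrix element ⟨l m'| R(α,β,γ) |l m⟩ in the angular-momentum basis.
First d^3_{1,2}(β=1.3973), then the phase factors e^{-i(1)α} and e^{-i(2)γ}:
With c≡cos(β/2)=0.765711 and s≡sin(β/2)=0.643185, N=[24·2·120·1]^{1/2}=75.894664
k: max(0,(2)−(1))=1 … min(3+(2),3−(1))=2
  k=1: (−1)^0·75.8947/(24)·0.7657^5·0.6432^1 = +0.535378
  k=2: (−1)^1·75.8947/(12)·0.7657^3·0.6432^3 = -0.755495
d^3_{1,2}(1.3973) = +0.535378 -0.755495 = -0.220117
Attach z-rotation phases: D = e^{-i(1)(4.6350)}·(-0.220117)·e^{-i(2)(3.2512)} = -0.031114-0.217907i

Wigner D-matrix element, Re=-0.0311 Im=-0.2179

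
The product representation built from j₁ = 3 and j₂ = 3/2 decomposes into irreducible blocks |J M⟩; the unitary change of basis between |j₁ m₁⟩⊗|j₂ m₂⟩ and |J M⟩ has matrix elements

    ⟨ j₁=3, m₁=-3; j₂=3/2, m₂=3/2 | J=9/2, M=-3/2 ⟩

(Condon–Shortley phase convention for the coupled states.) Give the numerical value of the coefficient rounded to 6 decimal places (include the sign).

triangle: 0!×6!×3!/10! = 4320/3628800
(j±m)!: 0!×6!×3!×0!×3!×6! = 18662400
prefactor² = (2J+1)×Δ×N² = 1555200/7
  k=0: +1/(0!×0!×6!×3!×0!×0!) = 1/4320
Σ = 1/4320  ⇒  CG² = 1555200/7×(1/4320)² = 1/84
CG = +√(1/84) = +0.109109

+0.109109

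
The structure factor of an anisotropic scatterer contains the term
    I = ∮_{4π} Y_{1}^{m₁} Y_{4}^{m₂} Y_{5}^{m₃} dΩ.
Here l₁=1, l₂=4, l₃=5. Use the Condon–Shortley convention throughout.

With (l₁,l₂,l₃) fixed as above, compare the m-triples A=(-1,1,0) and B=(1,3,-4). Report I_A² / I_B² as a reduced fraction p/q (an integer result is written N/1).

5/18

Same 1,4,5: normalisation and zero-m 3j drop out of the ratio.
A: Δ: 0! 2! 8! / 11! → 1/495; sum: t=0:+1/1440 = 1/1440; 3j²(1 4 5; -1 1 0) = Δ·Π!·Σ² = 2/99  (sign -1)
B: Δ: 0! 2! 8! / 11! → 1/495; sum: t=0:+1/10080 = 1/10080; 3j²(1 4 5; 1 3 -4) = Δ·Π!·Σ² = 4/55  (sign -1)
I_A²/I_B² = (2/99)/(4/55) = 5/18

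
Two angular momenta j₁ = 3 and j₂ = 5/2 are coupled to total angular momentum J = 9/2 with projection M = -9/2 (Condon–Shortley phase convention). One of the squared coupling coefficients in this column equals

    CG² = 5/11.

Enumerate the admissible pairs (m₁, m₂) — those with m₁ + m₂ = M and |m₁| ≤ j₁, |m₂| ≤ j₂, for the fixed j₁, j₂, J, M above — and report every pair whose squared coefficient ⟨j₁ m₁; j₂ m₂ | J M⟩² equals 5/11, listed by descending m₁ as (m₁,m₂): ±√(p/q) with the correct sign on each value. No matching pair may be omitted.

(-2,-5/2): +√(5/11)

Admissible pairs with m₁+m₂ = M = -9/2: (-3,-3/2), (-2,-5/2)
  (m₁,m₂)=(-2,-5/2): CG² = 5/11, CG = +√(5/11)   ← matches the target
  (m₁,m₂)=(-3,-3/2): CG² = 6/11, CG = −√(6/11)
Pairs with CG² = 5/11: (-2,-5/2): +√(5/11)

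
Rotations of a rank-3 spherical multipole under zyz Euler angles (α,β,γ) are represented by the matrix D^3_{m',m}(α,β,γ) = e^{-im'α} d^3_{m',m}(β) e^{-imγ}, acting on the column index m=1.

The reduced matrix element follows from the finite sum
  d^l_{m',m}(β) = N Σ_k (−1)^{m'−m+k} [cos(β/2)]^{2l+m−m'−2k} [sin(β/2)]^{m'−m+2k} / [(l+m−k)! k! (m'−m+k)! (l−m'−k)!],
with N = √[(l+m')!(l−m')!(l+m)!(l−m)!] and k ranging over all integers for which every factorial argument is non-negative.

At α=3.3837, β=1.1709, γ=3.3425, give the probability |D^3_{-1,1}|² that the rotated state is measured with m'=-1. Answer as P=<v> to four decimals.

First d^3_{-1,1}(β=1.1709), then the phase factors e^{-i(-1)α} and e^{-i(1)γ}:
With c≡cos(β/2)=0.833464 and s≡sin(β/2)=0.552574, N=[2·24·24·2]^{1/2}=48.000000
The bounds max(0,m−m')=2 and min(l+m,l−m')=4 give 3 terms
  k=2: (−1)^0·48.0000/(8)·0.8335^4·0.5526^2 = +0.884055
  k=3: (−1)^1·48.0000/(6)·0.8335^2·0.5526^4 = -0.518115
  k=4: (−1)^2·48.0000/(48)·0.8335^0·0.5526^6 = +0.028467
d^3_{-1,1}(1.1709) = +0.884055 -0.518115 +0.028467 = +0.394407
|D^3_{-1,1}|² = |d^3_{-1,1}(β)|² = (+0.394407)² = 0.155557 (the z-rotation phases have unit modulus)

P=0.1556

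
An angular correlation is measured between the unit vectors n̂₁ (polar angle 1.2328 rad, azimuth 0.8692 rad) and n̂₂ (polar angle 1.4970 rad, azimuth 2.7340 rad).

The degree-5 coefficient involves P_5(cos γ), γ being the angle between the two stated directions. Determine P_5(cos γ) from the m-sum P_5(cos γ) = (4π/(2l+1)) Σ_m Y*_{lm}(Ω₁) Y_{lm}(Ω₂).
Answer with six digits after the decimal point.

-0.339005

Expand P_5 via completeness: Σ_{m} conj(Y_{5,m}) at Ω₁ times Y_{5,m} at Ω₂ —
  [-5]  conj(Y_{5,-5})(Ω₁) = (-0.124266, -0.323849) ; Y_{5,-5}(Ω₂) = (0.206197, -0.408791) ; Δ = (-0.158010, -0.015978)
  [-4]  conj(Y_{5,-4})(Ω₁) = (-0.364086, -0.126831) ; Y_{5,-4}(Ω₂) = (-0.006373, 0.106850) ; Δ = (0.015872, -0.038094)
  [-3]  conj(Y_{5,-3})(Ω₁) = (0.002597, -0.001536) ; Y_{5,-3}(Ω₂) = (0.111293, 0.306776) ; Δ = (0.000760, 0.000626)
  [-2]  conj(Y_{5,-2})(Ω₁) = (0.055917, -0.330494) ; Y_{5,-2}(Ω₂) = (-0.083830, -0.088979) ; Δ = (-0.034094, 0.022730)
  [-1]  conj(Y_{5,-1})(Ω₁) = (-0.055679, -0.065891) ; Y_{5,-1}(Ω₂) = (-0.271108, -0.117057) ; Δ = (0.007382, 0.024381)
  [+0]  conj(Y_{5,0})(Ω₁) = (0.312753, -0.000000) ; Y_{5,0}(Ω₂) = (0.126075, 0.000000) ; Δ = (0.039430, 0.000000)
  [+1]  conj(Y_{5,1})(Ω₁) = (0.055679, -0.065891) ; Y_{5,1}(Ω₂) = (0.271108, -0.117057) ; Δ = (0.007382, -0.024381)
  [+2]  conj(Y_{5,2})(Ω₁) = (0.055917, 0.330494) ; Y_{5,2}(Ω₂) = (-0.083830, 0.088979) ; Δ = (-0.034094, -0.022730)
  [+3]  conj(Y_{5,3})(Ω₁) = (-0.002597, -0.001536) ; Y_{5,3}(Ω₂) = (-0.111293, 0.306776) ; Δ = (0.000760, -0.000626)
  [+4]  conj(Y_{5,4})(Ω₁) = (-0.364086, 0.126831) ; Y_{5,4}(Ω₂) = (-0.006373, -0.106850) ; Δ = (0.015872, 0.038094)
  [+5]  conj(Y_{5,5})(Ω₁) = (0.124266, -0.323849) ; Y_{5,5}(Ω₂) = (-0.206197, -0.408791) ; Δ = (-0.158010, 0.015978)
Total Σ_m = (-0.296749, 0.000000). Multiply by 1.142397: (-0.339005, 0.000000). P_5(cos γ) = -0.339005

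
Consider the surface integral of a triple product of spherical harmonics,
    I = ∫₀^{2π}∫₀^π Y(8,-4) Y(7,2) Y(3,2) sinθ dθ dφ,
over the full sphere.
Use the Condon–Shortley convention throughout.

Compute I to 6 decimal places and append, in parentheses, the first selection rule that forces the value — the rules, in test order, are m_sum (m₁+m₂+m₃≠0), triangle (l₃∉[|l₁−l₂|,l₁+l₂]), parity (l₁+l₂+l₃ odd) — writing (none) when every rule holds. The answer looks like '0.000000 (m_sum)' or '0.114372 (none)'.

Rules hold: Σm=0, L=18 even, 1≤3≤15.
N = 17·15·7 = 1785
Δ = 12!·4!·2!/19! = 1/5290740
Racah Σ t=5..7: t=5:−1/7257600 t=6:+1/2073600 t=7:−1/7257600 = 1/4838400
⇒ 3j(8 7 3; 0 0 0)² = 252/20995, sgn -1
Racah Σ t=8..9: t=8:+1/23224320 t=9:−1/26127360 = 1/209018880
⇒ 3j(8 7 3; -4 2 2)² = 275/1058148, sgn -1
4πI² = N·(3j₀)²·(3jₘ)² = 5775/1037153
I = +1·√(0.00556813/4π) = 0.02104988
No selection rule forces the value: the integral is nonzero (none).

0.021050 (none)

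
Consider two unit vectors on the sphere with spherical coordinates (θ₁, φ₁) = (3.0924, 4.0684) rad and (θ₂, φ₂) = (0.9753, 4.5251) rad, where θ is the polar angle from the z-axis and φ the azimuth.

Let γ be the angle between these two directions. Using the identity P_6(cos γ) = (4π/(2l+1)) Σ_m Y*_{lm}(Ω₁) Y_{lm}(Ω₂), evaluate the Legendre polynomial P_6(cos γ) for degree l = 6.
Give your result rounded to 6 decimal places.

0.304297

Summing Y*_{l m}(θ₁,φ₁)·Y_{l m}(θ₂,φ₂) over m ∈ [−6, 6]; prefactor 4π/(2·6+1) = 0.966644:
  m=-6: (0.000000, -0.000000) × (-0.067236, -0.140239) = (-0.000000, -0.000000)  (running Σ = (-0.000000, -0.000000))
  m=-5: (-0.000000, -0.000000) × (-0.294014, 0.216335) = (0.000000, 0.000000)  (running Σ = (0.000000, 0.000000))
  m=-4: (-0.000018, -0.000011) × (0.302009, 0.280875) = (-0.000002, -0.000008)  (running Σ = (-0.000002, -0.000008))
  m=-3: (-0.000577, 0.000218) × (0.050911, -0.080868) = (-0.000012, 0.000058)  (running Σ = (-0.000014, 0.000050))
  m=-2: (-0.003491, 0.012012) × (0.290135, 0.114063) = (-0.002383, 0.003087)  (running Σ = (-0.002397, 0.003137))
  m=-1: (0.096129, 0.128042) × (0.041754, -0.220325) = (0.032224, -0.015833)  (running Σ = (0.029828, -0.012697))
  m=0: (0.991425, -0.000000) × (0.257349, 0.000000) = (0.255142, 0.000000)  (running Σ = (0.284970, -0.012697))
  m=1: (-0.096129, 0.128042) × (-0.041754, -0.220325) = (0.032224, 0.015833)  (running Σ = (0.317194, 0.003137))
  m=2: (-0.003491, -0.012012) × (0.290135, -0.114063) = (-0.002383, -0.003087)  (running Σ = (0.314811, 0.000050))
  m=3: (0.000577, 0.000218) × (-0.050911, -0.080868) = (-0.000012, -0.000058)  (running Σ = (0.314800, -0.000008))
  m=4: (-0.000018, 0.000011) × (0.302009, -0.280875) = (-0.000002, 0.000008)  (running Σ = (0.314798, 0.000000))
  m=5: (0.000000, -0.000000) × (0.294014, 0.216335) = (0.000000, -0.000000)  (running Σ = (0.314798, -0.000000))
  m=6: (0.000000, 0.000000) × (-0.067236, 0.140239) = (-0.000000, 0.000000)  (running Σ = (0.314798, -0.000000))
Σ over m = (0.314798, -0.000000); ×(4π/13) → (0.304297, -0.000000). Real part: 0.304297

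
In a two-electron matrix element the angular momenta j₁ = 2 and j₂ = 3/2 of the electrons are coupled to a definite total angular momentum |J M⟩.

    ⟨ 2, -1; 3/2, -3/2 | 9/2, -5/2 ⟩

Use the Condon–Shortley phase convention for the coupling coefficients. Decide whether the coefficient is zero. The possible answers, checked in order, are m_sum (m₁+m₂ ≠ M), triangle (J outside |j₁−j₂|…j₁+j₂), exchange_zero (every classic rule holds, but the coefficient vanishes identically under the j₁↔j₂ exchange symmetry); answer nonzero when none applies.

m-sum: m₁+m₂ = -1+(-3/2) = -5/2, M = -5/2  ✓
triangle: need |j₁−j₂| ≤ J ≤ j₁+j₂, i.e. J ∈ [1/2, 7/2]; J = 9/2 is outside ✗ ⇒ coefficient is 0

triangle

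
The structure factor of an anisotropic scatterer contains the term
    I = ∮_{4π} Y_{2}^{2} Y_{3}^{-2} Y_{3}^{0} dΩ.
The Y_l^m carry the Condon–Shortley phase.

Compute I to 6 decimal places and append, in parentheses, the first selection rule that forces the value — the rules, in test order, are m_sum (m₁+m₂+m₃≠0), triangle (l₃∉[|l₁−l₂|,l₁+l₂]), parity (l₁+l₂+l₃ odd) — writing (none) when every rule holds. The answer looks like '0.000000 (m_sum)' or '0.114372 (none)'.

Checks pass: Σm=0; 8 even; l₃=3∈[1,5].
(2·2+1)(2·3+1)(2·3+1) = 245
Δ: 2! 2! 4! / 9! → 1/3780
sum: t=0:+1/24 t=1:−1/4 t=2:+1/24 = -1/6
3j²(2 3 3; 0 0 0) = Δ·Π!·Σ² = 4/105  (sign +1)
sum: t=0:+1/24 = 1/24
3j²(2 3 3; 2 -2 0) = Δ·Π!·Σ² = 1/21  (sign -1)
combine: 4πI² = 245·4/105·1/21 = 4/9
take √, sign -1: I = -0.18806319
No selection rule forces the value: the integral is nonzero (none).

-0.188063 (none)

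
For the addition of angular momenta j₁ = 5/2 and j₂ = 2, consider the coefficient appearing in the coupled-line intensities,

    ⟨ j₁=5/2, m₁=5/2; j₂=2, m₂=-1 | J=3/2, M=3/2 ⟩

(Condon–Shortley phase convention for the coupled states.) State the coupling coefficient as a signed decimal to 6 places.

triangle: 3!*2!*1!/7! = 12/5040
(j±m)!: 5!*0!*1!*3!*3!*0! = 4320
prefactor² = (2J+1)*Δ*N² = 288/7
  k=0: +1/(0!*3!*0!*1!*2!*0!) = 1/12
Σ = 1/12  ⇒  CG² = 288/7*(1/12)² = 2/7
CG = +√(2/7) = +0.534522

+0.534522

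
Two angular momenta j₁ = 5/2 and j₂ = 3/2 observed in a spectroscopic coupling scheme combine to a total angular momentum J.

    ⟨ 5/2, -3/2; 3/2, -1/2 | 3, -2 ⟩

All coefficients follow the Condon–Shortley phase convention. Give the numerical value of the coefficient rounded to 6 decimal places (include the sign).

j₁+j₂−J=1  J+j₁−j₂=4  J−j₁+j₂=2  j₁+j₂+J+1=8
(j₁±m₁, j₂±m₂, J±M) = (1,4,1,2,1,5)
P² = 48
sum k=0..1:
  [0] +1/24 = 1/24
  [1] −1/12 = -1/12
S = -1/24
C² = P²·S² = 1/12 ; C = -0.288675

−√(1/12) = -0.288675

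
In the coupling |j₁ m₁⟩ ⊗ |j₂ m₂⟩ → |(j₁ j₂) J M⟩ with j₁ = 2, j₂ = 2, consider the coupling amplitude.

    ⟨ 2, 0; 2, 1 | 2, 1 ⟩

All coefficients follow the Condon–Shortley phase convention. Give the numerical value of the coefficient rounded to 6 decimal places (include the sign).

triangle: 2!*2!*2!/7! = 8/5040
(j±m)!: 2!*2!*3!*1!*3!*1! = 144
prefactor² = (2J+1)*Δ*N² = 8/7
  k=1: −1/(1!*1!*1!*2!*1!*0!) = -1/2
  k=2: +1/(2!*0!*0!*1!*2!*1!) = 1/4
Σ = -1/4  ⇒  CG² = 8/7*(-1/4)² = 1/14
CG = −√(1/14) = -0.267261

−√(1/14) = -0.267261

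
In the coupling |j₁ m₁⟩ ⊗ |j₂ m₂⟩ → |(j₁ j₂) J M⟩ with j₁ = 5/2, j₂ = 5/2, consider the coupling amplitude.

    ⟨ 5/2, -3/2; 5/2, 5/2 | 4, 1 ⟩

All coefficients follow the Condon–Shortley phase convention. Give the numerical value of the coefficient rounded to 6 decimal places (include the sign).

-0.377964

triangle: 1!·4!·4!/10! = 576/3628800
(j±m)!: 1!·4!·5!·0!·5!·3! = 2073600
prefactor² = (2J+1)·Δ·N² = 20736/7
  k=1: −1/(1!·0!·3!·4!·1!·0!) = -1/144
Σ = -1/144  ⇒  CG² = 20736/7·(-1/144)² = 1/7
CG = −√(1/7) = -0.377964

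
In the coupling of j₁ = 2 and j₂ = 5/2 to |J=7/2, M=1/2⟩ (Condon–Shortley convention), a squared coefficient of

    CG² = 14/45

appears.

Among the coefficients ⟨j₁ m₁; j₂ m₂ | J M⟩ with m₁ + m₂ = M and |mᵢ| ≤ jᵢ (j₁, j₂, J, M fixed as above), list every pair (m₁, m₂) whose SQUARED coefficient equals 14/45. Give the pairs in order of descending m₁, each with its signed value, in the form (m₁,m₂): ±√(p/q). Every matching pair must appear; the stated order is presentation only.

Admissible pairs with m₁+m₂ = M = 1/2: (-2,5/2), (-1,3/2), (0,1/2), (1,-1/2), (2,-3/2)
  (m₁,m₂)=(2,-3/2): CG² = 64/315, CG = +√(64/315)
  (m₁,m₂)=(1,-1/2): CG² = 14/45, CG = +√(14/45)   ← matches the target
  (m₁,m₂)=(0,1/2): CG² = 4/105, CG = −√(4/105)
  (m₁,m₂)=(-1,3/2): CG² = 121/315, CG = −√(121/315)
  (m₁,m₂)=(-2,5/2): CG² = 4/63, CG = −√(4/63)
Pairs with CG² = 14/45: (1,-1/2): +√(14/45)

(1,-1/2): +√(14/45)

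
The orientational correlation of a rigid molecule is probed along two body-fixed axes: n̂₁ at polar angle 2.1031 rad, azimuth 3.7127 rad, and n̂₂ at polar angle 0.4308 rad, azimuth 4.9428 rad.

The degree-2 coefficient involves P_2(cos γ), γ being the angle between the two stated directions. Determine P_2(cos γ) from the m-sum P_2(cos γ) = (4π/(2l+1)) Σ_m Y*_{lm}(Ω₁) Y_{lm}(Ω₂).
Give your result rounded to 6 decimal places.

Term-by-term m-sum for l=2 (normalisation 4π/5 = 2.513274):
  m=-2: (0.11918 + 0.26084j) × (-0.06033 + 0.02995j) = -0.01500 - 0.01217j  (running Σ = -0.01500 - 0.01217j)
  m=-1: (0.28422 + 0.18262j) × (0.06695 + 0.28539j) = -0.03309 + 0.09334j  (running Σ = -0.04810 + 0.08117j)
  m=0: (-0.07168 + 0.00000j) × (0.46578 + 0.00000j) = -0.03339 + 0.00000j  (running Σ = -0.08148 + 0.08117j)
  m=1: (-0.28422 + 0.18262j) × (-0.06695 + 0.28539j) = -0.03309 - 0.09334j  (running Σ = -0.11457 - 0.01217j)
  m=2: (0.11918 - 0.26084j) × (-0.06033 - 0.02995j) = -0.01500 + 0.01217j  (running Σ = -0.12958 + 0.00000j)
Total Σ_m = -0.12958 + 0.00000j. Multiply by 2.513274: -0.32566 + 0.00000j. P_2(cos γ) = -0.325663

-0.325663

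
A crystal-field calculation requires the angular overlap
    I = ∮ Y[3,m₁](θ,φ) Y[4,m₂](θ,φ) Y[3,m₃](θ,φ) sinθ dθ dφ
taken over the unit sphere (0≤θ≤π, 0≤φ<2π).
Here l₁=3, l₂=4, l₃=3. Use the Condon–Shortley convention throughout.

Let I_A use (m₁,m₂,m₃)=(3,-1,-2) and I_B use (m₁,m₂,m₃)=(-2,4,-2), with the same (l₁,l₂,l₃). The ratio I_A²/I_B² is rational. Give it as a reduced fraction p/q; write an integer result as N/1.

Shared (l₁,l₂,l₃)=(3,4,3): N and (l;000)² cancel in I_A²/I_B².
A: Δ = 4!·2!·4!/11! = 1/34650; Racah Σ t=0..0: t=0:+1/288 = 1/288; ⇒ 3j(3 4 3; 3 -1 -2)² = 5/231, sgn -1
B: Δ = 4!·2!·4!/11! = 1/34650; Racah Σ t=4..4: t=4:+1/576 = 1/576; ⇒ 3j(3 4 3; -2 4 -2)² = 5/99, sgn -1
I_A²/I_B² = (5/231)/(5/99) = 3/7

3/7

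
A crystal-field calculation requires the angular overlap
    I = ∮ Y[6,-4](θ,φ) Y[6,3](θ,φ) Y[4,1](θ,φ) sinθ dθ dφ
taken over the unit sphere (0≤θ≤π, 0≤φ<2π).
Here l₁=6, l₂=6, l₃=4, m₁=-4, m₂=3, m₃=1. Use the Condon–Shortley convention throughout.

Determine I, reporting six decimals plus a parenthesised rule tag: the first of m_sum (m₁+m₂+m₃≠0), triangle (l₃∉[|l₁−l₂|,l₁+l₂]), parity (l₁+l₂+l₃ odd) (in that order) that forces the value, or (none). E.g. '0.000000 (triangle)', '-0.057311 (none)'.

Rules hold: Σm=0, L=16 even, 0≤4≤12.
N = 13·13·9 = 1521
Δ = 8!·4!·4!/17! = 1/15315300
Racah Σ t=2..6: t=2:+1/829440 t=3:−1/25920 t=4:+1/9216 t=5:−1/25920 t=6:+1/829440 = 7/207360
⇒ 3j(6 6 4; 0 0 0)² = 28/2431, sgn +1
Racah Σ t=6..8: t=6:+1/207360 t=7:−1/120960 t=8:+1/967680 = -1/414720
⇒ 3j(6 6 4; -4 3 1)² = 21/4862, sgn +1
4πI² = N·(3j₀)²·(3jₘ)² = 2646/34969
I = +1·√(0.075667/4π) = 0.07759762
No selection rule forces the value: the integral is nonzero (none).

0.077598 (none)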